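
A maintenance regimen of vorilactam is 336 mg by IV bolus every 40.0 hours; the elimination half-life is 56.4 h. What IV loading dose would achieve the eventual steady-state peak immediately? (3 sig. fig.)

865 mg

k = ln 2 / 56.4 = 0.01229 h⁻¹
Accumulation ratio R = 1 / (1 − e^(−kτ)) = 1 / (1 − e^(−0.01229×40.0)) = 1 / (1 − 0.6117) = 2.575
Loading dose = maintenance dose × R = 336 × 2.575 ≈ 865 mg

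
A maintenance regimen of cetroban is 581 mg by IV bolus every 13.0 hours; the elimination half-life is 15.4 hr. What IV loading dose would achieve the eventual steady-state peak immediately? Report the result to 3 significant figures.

1310 mg

k = ln 2 / 15.4 = 0.04501 hr⁻¹
Accumulation ratio R = 1 / (1 − e^(−kτ)) = 1 / (1 − e^(−0.04501×13.0)) = 1 / (1 − 0.5570) = 2.258
Loading dose = maintenance dose × R = 581 × 2.258 ≈ 1310 mg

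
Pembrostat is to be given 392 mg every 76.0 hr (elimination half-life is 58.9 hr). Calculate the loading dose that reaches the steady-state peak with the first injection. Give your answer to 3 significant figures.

663 mg

k = ln 2 / 58.9 = 0.01177 hr⁻¹
Accumulation ratio R = 1 / (1 − e^(−kτ)) = 1 / (1 − e^(−0.01177×76.0)) = 1 / (1 − 0.4089) = 1.692
Loading dose = maintenance dose × R = 392 × 1.692 ≈ 663 mg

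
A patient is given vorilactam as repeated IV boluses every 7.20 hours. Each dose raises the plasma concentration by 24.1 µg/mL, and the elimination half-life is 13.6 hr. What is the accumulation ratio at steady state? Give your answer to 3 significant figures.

k = ln 2 / 13.6 = 0.05097 hr⁻¹
Fraction remaining after one interval: e^(−kτ) = e^(−0.05097 × 7.20) = 0.6928
R = 1 / (1 − 0.6928) = 1 / 0.3072 ≈ 3.26

3.26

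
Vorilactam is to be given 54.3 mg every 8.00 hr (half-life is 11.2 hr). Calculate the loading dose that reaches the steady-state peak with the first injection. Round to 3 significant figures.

k = ln 2 / 11.2 = 0.06189 hr⁻¹
Accumulation ratio R = 1 / (1 − e^(−kτ)) = 1 / (1 − e^(−0.06189×8.00)) = 1 / (1 − 0.6095) = 2.561
Loading dose = maintenance dose × R = 54.3 × 2.561 ≈ 139 mg

139 mg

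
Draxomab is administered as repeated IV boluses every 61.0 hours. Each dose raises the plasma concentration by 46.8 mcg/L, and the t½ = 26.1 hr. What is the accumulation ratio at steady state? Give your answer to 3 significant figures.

1.25

k = ln 2 / 26.1 = 0.02656 hr⁻¹
Fraction remaining after one interval: e^(−kτ) = e^(−0.02656 × 61.0) = 0.1979
R = 1 / (1 − 0.1979) = 1 / 0.8021 ≈ 1.25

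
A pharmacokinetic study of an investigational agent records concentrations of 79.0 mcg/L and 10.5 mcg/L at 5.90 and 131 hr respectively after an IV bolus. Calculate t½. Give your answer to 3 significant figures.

k = ln(C₁/C₂) / (t₂ − t₁) = ln(79.0/10.5) / (131 − 5.90)
  = 2.018 / 125.1 = 0.01613 hr⁻¹
t½ = ln 2 / k = ln 2 / 0.01613 ≈ 43.0 hours

43.0 hours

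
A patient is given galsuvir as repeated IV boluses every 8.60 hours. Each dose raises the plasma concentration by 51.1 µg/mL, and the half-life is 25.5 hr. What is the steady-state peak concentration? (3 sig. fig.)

k = ln 2 / 25.5 = 0.02718 hr⁻¹
Fraction remaining after one interval: e^(−kτ) = e^(−0.02718 × 8.60) = 0.7915
R = 1 / (1 − 0.7915) = 4.797
Css,max = 51.1 × 4.797 ≈ 245 µg/mL

245 µg/mL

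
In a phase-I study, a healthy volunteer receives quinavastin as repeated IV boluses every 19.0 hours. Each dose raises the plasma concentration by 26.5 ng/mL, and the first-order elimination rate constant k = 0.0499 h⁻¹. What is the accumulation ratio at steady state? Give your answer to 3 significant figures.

Fraction remaining after one interval: e^(−kτ) = e^(−0.04990 × 19.0) = 0.3875
R = 1 / (1 − 0.3875) = 1 / 0.6125 ≈ 1.63

1.63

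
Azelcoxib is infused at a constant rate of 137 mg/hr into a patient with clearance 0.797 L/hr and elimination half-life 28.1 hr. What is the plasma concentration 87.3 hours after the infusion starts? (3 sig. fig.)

152 mg/L

Css = rate / CL = 137 / 0.797 = 171.9 mg/L
k = ln 2 / 28.1 = 0.02467 hr⁻¹
C(t) = Css (1 − e^(−kt)) = 171.9 × (1 − e^(−2.153)) = 171.9 × 0.8839 ≈ 152 mg/L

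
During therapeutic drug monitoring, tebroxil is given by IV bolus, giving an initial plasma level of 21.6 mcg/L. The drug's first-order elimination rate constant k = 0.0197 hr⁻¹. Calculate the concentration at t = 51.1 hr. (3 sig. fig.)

7.89 mcg/L

C(t) = C₀ e^(−kt) = 21.6 × e^(−0.01970 × 51.1) = 21.6 × e^(−1.007) = 21.6 × 0.3654 ≈ 7.89 mcg/L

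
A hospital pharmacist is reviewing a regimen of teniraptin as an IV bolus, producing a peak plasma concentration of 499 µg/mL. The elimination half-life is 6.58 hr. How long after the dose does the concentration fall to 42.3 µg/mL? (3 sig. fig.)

k = ln 2 / 6.58 = 0.1053 hr⁻¹
C(t) = C₀ e^(−kt)  ⇒  t = ln(C₀/C) / k
t = ln(499/42.3) / 0.1053 = 2.468 / 0.1053 ≈ 23.4 hours

23.4 hours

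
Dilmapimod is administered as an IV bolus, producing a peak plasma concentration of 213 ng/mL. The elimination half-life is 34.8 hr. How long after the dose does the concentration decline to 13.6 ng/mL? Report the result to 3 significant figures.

138 hours

k = ln 2 / 34.8 = 0.01992 hr⁻¹
C(t) = C₀ e^(−kt)  ⇒  t = ln(C₀/C) / k
t = ln(213/13.6) / 0.01992 = 2.751 / 0.01992 ≈ 138 hours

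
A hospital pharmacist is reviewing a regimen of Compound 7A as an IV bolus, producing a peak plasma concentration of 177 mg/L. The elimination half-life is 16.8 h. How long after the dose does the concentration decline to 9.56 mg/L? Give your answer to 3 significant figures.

70.7 hours

k = ln 2 / 16.8 = 0.04126 h⁻¹
C(t) = C₀ e^(−kt)  ⇒  t = ln(C₀/C) / k
t = ln(177/9.56) / 0.04126 = 2.919 / 0.04126 ≈ 70.7 hours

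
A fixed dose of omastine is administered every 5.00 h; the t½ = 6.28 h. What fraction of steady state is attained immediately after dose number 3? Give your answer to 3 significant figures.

0.809

k = ln 2 / 6.28 = 0.1104 h⁻¹
f_n = 1 − e^(−nkτ) = 1 − e^(−3 × 0.1104 × 5.00) = 1 − e^(−1.656) = 1 − 0.1910 ≈ 0.809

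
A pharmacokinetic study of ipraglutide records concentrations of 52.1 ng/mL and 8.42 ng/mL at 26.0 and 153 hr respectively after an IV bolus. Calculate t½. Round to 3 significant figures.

48.3 hours

k = ln(C₁/C₂) / (t₂ − t₁) = ln(52.1/8.42) / (153 − 26.0)
  = 1.823 / 127.0 = 0.01435 hr⁻¹
t½ = ln 2 / k = ln 2 / 0.01435 ≈ 48.3 hours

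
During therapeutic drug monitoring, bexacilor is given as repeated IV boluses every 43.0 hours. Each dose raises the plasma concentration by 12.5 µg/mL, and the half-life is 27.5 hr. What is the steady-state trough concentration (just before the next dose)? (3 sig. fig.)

6.39 µg/mL

k = ln 2 / 27.5 = 0.02521 hr⁻¹
Fraction remaining after one interval: e^(−kτ) = e^(−0.02521 × 43.0) = 0.3383
R = 1 / (1 − 0.3383) = 1.511
Css,max = 12.5 × 1.511 = 18.89 µg/mL
Css,min = Css,max × e^(−kτ) = 18.89 × 0.3383 ≈ 6.39 µg/mL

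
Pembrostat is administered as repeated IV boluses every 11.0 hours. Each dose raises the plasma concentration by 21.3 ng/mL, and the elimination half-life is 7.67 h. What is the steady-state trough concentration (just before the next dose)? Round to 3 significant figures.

k = ln 2 / 7.67 = 0.09037 h⁻¹
Fraction remaining after one interval: e^(−kτ) = e^(−0.09037 × 11.0) = 0.3701
R = 1 / (1 − 0.3701) = 1.587
Css,max = 21.3 × 1.587 = 33.81 ng/mL
Css,min = Css,max × e^(−kτ) = 33.81 × 0.3701 ≈ 12.5 ng/mL

12.5 ng/mL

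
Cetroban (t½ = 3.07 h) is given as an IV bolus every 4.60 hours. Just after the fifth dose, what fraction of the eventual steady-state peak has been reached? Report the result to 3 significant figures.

k = ln 2 / 3.07 = 0.2258 h⁻¹
f_n = 1 − e^(−nkτ) = 1 − e^(−5 × 0.2258 × 4.60) = 1 − e^(−5.193) = 1 − 0.005556 ≈ 0.994

0.994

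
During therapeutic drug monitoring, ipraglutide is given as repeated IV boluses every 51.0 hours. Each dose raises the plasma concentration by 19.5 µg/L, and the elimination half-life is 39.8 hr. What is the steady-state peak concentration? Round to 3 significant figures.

k = ln 2 / 39.8 = 0.01742 hr⁻¹
Fraction remaining after one interval: e^(−kτ) = e^(−0.01742 × 51.0) = 0.4114
R = 1 / (1 − 0.4114) = 1.699
Css,max = 19.5 × 1.699 ≈ 33.1 µg/L

33.1 µg/L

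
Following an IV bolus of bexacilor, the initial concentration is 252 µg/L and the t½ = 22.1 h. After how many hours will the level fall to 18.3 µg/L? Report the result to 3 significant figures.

k = ln 2 / 22.1 = 0.03136 h⁻¹
C(t) = C₀ e^(−kt)  ⇒  t = ln(C₀/C) / k
t = ln(252/18.3) / 0.03136 = 2.623 / 0.03136 ≈ 83.6 hours

83.6 hours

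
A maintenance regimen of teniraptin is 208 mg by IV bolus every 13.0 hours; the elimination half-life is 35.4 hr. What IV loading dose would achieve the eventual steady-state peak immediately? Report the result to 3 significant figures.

k = ln 2 / 35.4 = 0.01958 hr⁻¹
Accumulation ratio R = 1 / (1 − e^(−kτ)) = 1 / (1 − e^(−0.01958×13.0)) = 1 / (1 − 0.7753) = 4.450
Loading dose = maintenance dose × R = 208 × 4.450 ≈ 926 mg

926 mg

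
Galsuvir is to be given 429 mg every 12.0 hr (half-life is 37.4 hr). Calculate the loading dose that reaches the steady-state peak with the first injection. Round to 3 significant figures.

2150 mg

k = ln 2 / 37.4 = 0.01853 hr⁻¹
Accumulation ratio R = 1 / (1 − e^(−kτ)) = 1 / (1 − e^(−0.01853×12.0)) = 1 / (1 − 0.8006) = 5.015
Loading dose = maintenance dose × R = 429 × 5.015 ≈ 2150 mg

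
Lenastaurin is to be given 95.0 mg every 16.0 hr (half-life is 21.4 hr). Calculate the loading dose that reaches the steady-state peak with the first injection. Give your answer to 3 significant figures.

235 mg

k = ln 2 / 21.4 = 0.03239 hr⁻¹
Accumulation ratio R = 1 / (1 − e^(−kτ)) = 1 / (1 − e^(−0.03239×16.0)) = 1 / (1 − 0.5956) = 2.473
Loading dose = maintenance dose × R = 95.0 × 2.473 ≈ 235 mg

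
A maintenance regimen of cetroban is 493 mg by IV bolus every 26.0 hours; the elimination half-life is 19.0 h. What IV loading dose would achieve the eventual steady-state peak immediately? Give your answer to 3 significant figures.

805 mg

k = ln 2 / 19.0 = 0.03648 h⁻¹
Accumulation ratio R = 1 / (1 − e^(−kτ)) = 1 / (1 − e^(−0.03648×26.0)) = 1 / (1 − 0.3873) = 1.632
Loading dose = maintenance dose × R = 493 × 1.632 ≈ 805 mg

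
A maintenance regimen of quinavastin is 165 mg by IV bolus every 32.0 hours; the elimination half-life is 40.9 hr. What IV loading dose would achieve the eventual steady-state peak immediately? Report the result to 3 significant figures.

394 mg

k = ln 2 / 40.9 = 0.01695 hr⁻¹
Accumulation ratio R = 1 / (1 − e^(−kτ)) = 1 / (1 − e^(−0.01695×32.0)) = 1 / (1 − 0.5814) = 2.389
Loading dose = maintenance dose × R = 165 × 2.389 ≈ 394 mg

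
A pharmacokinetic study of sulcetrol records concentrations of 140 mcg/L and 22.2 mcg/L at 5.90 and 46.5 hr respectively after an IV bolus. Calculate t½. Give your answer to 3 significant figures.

15.3 hours

k = ln(C₁/C₂) / (t₂ − t₁) = ln(140/22.2) / (46.5 − 5.90)
  = 1.842 / 40.60 = 0.04536 hr⁻¹
t½ = ln 2 / k = ln 2 / 0.04536 ≈ 15.3 hours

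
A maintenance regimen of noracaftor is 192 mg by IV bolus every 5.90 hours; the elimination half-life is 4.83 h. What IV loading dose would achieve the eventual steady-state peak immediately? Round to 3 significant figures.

k = ln 2 / 4.83 = 0.1435 h⁻¹
Accumulation ratio R = 1 / (1 − e^(−kτ)) = 1 / (1 − e^(−0.1435×5.90)) = 1 / (1 − 0.4288) = 1.751
Loading dose = maintenance dose × R = 192 × 1.751 ≈ 336 mg

336 mg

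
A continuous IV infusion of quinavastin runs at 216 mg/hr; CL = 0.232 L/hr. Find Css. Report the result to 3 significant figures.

931 µg/mL

Css = infusion rate / CL = 216 / 0.232 ≈ 931 µg/mL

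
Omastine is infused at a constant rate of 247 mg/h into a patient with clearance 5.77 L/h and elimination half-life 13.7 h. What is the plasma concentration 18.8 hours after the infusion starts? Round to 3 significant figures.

Css = rate / CL = 247 / 5.77 = 42.81 µg/mL
k = ln 2 / 13.7 = 0.05059 h⁻¹
C(t) = Css (1 − e^(−kt)) = 42.81 × (1 − e^(−0.9512)) = 42.81 × 0.6137 ≈ 26.3 µg/mL

26.3 µg/mL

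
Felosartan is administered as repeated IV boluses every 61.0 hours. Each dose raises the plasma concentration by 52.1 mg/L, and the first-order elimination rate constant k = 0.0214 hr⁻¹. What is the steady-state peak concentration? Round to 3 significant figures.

71.5 mg/L

Fraction remaining after one interval: e^(−kτ) = e^(−0.02140 × 61.0) = 0.2711
R = 1 / (1 − 0.2711) = 1.372
Css,max = 52.1 × 1.372 ≈ 71.5 mg/L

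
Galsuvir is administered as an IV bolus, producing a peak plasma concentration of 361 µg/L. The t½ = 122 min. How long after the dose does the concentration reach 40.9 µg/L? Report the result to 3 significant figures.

k = ln 2 / 122 = 0.005682 min⁻¹
C(t) = C₀ e^(−kt)  ⇒  t = ln(C₀/C) / k
t = ln(361/40.9) / 0.005682 = 2.178 / 0.005682 ≈ 383 minutes

383 minutes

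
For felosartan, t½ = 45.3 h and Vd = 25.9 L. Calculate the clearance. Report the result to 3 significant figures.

k = ln 2 / t½ = ln 2 / 45.3 = 0.01530 h⁻¹
CL = k · V = 0.01530 × 25.9 ≈ 0.396 L/h

0.396 L/h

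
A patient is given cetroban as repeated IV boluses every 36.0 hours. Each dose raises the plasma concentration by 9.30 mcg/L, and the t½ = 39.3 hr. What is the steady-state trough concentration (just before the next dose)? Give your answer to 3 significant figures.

k = ln 2 / 39.3 = 0.01764 hr⁻¹
Fraction remaining after one interval: e^(−kτ) = e^(−0.01764 × 36.0) = 0.5300
R = 1 / (1 − 0.5300) = 2.128
Css,max = 9.30 × 2.128 = 19.79 mcg/L
Css,min = Css,max × e^(−kτ) = 19.79 × 0.5300 ≈ 10.5 mcg/L

10.5 mcg/L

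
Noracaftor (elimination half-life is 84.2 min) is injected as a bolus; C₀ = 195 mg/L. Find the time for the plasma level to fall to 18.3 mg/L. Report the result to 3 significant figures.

k = ln 2 / 84.2 = 0.008232 min⁻¹
C(t) = C₀ e^(−kt)  ⇒  t = ln(C₀/C) / k
t = ln(195/18.3) / 0.008232 = 2.366 / 0.008232 ≈ 287 minutes

287 minutes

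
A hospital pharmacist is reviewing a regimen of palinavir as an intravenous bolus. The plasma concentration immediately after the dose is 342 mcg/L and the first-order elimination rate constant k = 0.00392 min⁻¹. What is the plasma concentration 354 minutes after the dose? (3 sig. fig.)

C(t) = C₀ e^(−kt) = 342 × e^(−0.003920 × 354) = 342 × e^(−1.388) = 342 × 0.2497 ≈ 85.4 mcg/L

85.4 mcg/L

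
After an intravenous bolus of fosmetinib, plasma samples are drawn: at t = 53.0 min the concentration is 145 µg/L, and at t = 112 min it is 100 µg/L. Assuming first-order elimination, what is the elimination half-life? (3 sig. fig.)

k = ln(C₁/C₂) / (t₂ − t₁) = ln(145/100) / (112 − 53.0)
  = 0.3716 / 59.00 = 0.006298 min⁻¹
t½ = ln 2 / k = ln 2 / 0.006298 ≈ 110 minutes

110 minutes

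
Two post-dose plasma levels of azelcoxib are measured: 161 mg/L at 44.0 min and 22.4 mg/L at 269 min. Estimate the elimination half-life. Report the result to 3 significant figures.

k = ln(C₁/C₂) / (t₂ − t₁) = ln(161/22.4) / (269 − 44.0)
  = 1.972 / 225.0 = 0.008766 min⁻¹
t½ = ln 2 / k = ln 2 / 0.008766 ≈ 79.1 minutes

79.1 minutes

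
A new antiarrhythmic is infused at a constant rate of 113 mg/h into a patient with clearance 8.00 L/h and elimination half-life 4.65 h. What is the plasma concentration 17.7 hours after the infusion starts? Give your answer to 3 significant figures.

Css = rate / CL = 113 / 8.00 = 14.12 µg/mL
k = ln 2 / 4.65 = 0.1491 h⁻¹
C(t) = Css (1 − e^(−kt)) = 14.12 × (1 − e^(−2.638)) = 14.12 × 0.9285 ≈ 13.1 µg/mL

13.1 µg/mL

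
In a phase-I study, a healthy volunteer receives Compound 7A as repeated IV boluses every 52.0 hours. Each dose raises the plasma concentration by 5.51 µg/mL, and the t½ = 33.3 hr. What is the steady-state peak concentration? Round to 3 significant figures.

8.33 µg/mL

k = ln 2 / 33.3 = 0.02082 hr⁻¹
Fraction remaining after one interval: e^(−kτ) = e^(−0.02082 × 52.0) = 0.3388
R = 1 / (1 − 0.3388) = 1.512
Css,max = 5.51 × 1.512 ≈ 8.33 µg/mL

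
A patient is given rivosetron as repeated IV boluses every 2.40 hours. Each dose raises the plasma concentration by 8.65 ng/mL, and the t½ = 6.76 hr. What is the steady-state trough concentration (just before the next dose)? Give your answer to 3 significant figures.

k = ln 2 / 6.76 = 0.1025 hr⁻¹
Fraction remaining after one interval: e^(−kτ) = e^(−0.1025 × 2.40) = 0.7819
R = 1 / (1 − 0.7819) = 4.584
Css,max = 8.65 × 4.584 = 39.65 ng/mL
Css,min = Css,max × e^(−kτ) = 39.65 × 0.7819 ≈ 31.0 ng/mL

31.0 ng/mL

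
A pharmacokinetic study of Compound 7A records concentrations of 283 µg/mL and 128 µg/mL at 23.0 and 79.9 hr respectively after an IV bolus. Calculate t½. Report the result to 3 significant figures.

49.7 hours

k = ln(C₁/C₂) / (t₂ − t₁) = ln(283/128) / (79.9 − 23.0)
  = 0.7934 / 56.90 = 0.01394 hr⁻¹
t½ = ln 2 / k = ln 2 / 0.01394 ≈ 49.7 hours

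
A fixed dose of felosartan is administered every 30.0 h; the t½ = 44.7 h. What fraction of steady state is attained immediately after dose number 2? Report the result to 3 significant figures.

k = ln 2 / 44.7 = 0.01551 h⁻¹
f_n = 1 − e^(−nkτ) = 1 − e^(−2 × 0.01551 × 30.0) = 1 − e^(−0.9304) = 1 − 0.3944 ≈ 0.606

0.606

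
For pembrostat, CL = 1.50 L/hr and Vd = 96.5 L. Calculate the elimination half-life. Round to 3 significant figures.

44.6 hours

k = CL / V = 1.50 / 96.5 = 0.01554 hr⁻¹
t½ = ln 2 / k = ln 2 / 0.01554 ≈ 44.6 hours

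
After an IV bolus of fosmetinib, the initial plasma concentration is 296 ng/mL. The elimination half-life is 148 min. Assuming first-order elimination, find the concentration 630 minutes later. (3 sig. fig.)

k = ln 2 / 148 = 0.004683 min⁻¹
C(t) = C₀ e^(−kt) = 296 × e^(−0.004683 × 630) = 296 × e^(−2.951) = 296 × 0.05231 ≈ 15.5 ng/mL

15.5 ng/mL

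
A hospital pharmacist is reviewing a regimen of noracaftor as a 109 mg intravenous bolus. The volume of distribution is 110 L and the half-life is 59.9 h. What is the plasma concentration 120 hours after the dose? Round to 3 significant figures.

0.247 mg/L

C₀ = dose / V = 109 / 110 = 0.9909 mg/L
k = ln 2 / 59.9 = 0.01157 h⁻¹
C(t) = C₀ e^(−kt) = 0.9909 × e^(−0.01157 × 120) = 0.9909 × e^(−1.389) = 0.9909 × 0.2494 ≈ 0.247 mg/L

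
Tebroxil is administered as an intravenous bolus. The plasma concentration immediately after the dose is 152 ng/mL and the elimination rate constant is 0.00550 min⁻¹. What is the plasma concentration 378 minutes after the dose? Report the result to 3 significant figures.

19.0 ng/mL

C(t) = C₀ e^(−kt) = 152 × e^(−0.005500 × 378) = 152 × e^(−2.079) = 152 × 0.1251 ≈ 19.0 ng/mL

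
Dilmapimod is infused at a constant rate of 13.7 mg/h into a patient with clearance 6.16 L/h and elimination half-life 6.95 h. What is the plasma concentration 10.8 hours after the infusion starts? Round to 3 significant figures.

1.47 mg/L

Css = rate / CL = 13.7 / 6.16 = 2.224 mg/L
k = ln 2 / 6.95 = 0.09973 h⁻¹
C(t) = Css (1 − e^(−kt)) = 2.224 × (1 − e^(−1.077)) = 2.224 × 0.6594 ≈ 1.47 mg/L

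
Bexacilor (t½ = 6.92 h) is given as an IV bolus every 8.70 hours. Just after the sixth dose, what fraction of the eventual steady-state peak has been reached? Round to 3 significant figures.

0.995

k = ln 2 / 6.92 = 0.1002 h⁻¹
f_n = 1 − e^(−nkτ) = 1 − e^(−6 × 0.1002 × 8.70) = 1 − e^(−5.229) = 1 − 0.005361 ≈ 0.995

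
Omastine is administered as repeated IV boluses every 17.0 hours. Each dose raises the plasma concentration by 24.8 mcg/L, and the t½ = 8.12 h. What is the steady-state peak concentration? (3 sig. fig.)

32.4 mcg/L

k = ln 2 / 8.12 = 0.08536 h⁻¹
Fraction remaining after one interval: e^(−kτ) = e^(−0.08536 × 17.0) = 0.2343
R = 1 / (1 − 0.2343) = 1.306
Css,max = 24.8 × 1.306 ≈ 32.4 mcg/L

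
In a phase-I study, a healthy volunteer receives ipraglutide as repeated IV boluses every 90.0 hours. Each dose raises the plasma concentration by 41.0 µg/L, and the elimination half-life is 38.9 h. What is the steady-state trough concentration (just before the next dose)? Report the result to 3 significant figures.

k = ln 2 / 38.9 = 0.01782 h⁻¹
Fraction remaining after one interval: e^(−kτ) = e^(−0.01782 × 90.0) = 0.2012
R = 1 / (1 − 0.2012) = 1.252
Css,max = 41.0 × 1.252 = 51.32 µg/L
Css,min = Css,max × e^(−kτ) = 51.32 × 0.2012 ≈ 10.3 µg/L

10.3 µg/L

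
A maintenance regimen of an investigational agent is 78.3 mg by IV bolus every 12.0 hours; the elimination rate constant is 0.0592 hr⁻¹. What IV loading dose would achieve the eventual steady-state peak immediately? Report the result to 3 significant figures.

154 mg

Accumulation ratio R = 1 / (1 − e^(−kτ)) = 1 / (1 − e^(−0.05920×12.0)) = 1 / (1 − 0.4914) = 1.966
Loading dose = maintenance dose × R = 78.3 × 1.966 ≈ 154 mg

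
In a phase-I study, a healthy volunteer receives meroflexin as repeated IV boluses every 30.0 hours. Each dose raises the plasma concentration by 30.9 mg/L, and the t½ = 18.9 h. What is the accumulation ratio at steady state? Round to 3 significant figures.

1.50

k = ln 2 / 18.9 = 0.03667 h⁻¹
Fraction remaining after one interval: e^(−kτ) = e^(−0.03667 × 30.0) = 0.3328
R = 1 / (1 − 0.3328) = 1 / 0.6672 ≈ 1.50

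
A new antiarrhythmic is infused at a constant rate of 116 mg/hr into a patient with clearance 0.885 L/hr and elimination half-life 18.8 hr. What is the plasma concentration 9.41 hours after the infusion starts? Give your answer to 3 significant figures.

38.4 µg/mL

Css = rate / CL = 116 / 0.885 = 131.1 µg/mL
k = ln 2 / 18.8 = 0.03687 hr⁻¹
C(t) = Css (1 − e^(−kt)) = 131.1 × (1 − e^(−0.3469)) = 131.1 × 0.2932 ≈ 38.4 µg/mL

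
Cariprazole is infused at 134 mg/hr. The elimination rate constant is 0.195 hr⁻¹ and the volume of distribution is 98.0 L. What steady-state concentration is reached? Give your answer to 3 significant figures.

7.01 mg/L

CL = k · V = 0.195 × 98.0 = 19.11 L/hr
Css = rate / CL = 134 / 19.11 ≈ 7.01 mg/L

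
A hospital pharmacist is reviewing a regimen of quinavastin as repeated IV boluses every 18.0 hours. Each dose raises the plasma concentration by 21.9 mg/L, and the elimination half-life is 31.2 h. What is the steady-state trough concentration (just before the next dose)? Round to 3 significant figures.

k = ln 2 / 31.2 = 0.02222 h⁻¹
Fraction remaining after one interval: e^(−kτ) = e^(−0.02222 × 18.0) = 0.6704
R = 1 / (1 − 0.6704) = 3.034
Css,max = 21.9 × 3.034 = 66.44 mg/L
Css,min = Css,max × e^(−kτ) = 66.44 × 0.6704 ≈ 44.5 mg/L

44.5 mg/L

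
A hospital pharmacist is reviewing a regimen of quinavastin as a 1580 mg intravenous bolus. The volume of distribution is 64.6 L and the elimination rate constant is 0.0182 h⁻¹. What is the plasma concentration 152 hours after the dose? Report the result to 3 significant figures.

C₀ = dose / V = 1580 / 64.6 = 24.46 µg/mL
C(t) = C₀ e^(−kt) = 24.46 × e^(−0.01820 × 152) = 24.46 × e^(−2.766) = 24.46 × 0.06289 ≈ 1.54 µg/mL

1.54 µg/mL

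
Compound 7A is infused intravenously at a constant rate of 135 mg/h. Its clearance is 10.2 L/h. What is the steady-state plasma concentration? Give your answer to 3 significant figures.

13.2 mg/L

Css = infusion rate / CL = 135 / 10.2 ≈ 13.2 mg/L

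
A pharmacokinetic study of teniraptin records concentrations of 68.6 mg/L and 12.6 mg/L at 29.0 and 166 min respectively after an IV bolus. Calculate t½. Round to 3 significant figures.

k = ln(C₁/C₂) / (t₂ − t₁) = ln(68.6/12.6) / (166 − 29.0)
  = 1.695 / 137.0 = 0.01237 min⁻¹
t½ = ln 2 / k = ln 2 / 0.01237 ≈ 56.0 minutes

56.0 minutes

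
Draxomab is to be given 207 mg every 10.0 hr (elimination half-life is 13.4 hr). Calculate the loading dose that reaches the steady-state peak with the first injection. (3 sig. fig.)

k = ln 2 / 13.4 = 0.05173 hr⁻¹
Accumulation ratio R = 1 / (1 − e^(−kτ)) = 1 / (1 − e^(−0.05173×10.0)) = 1 / (1 − 0.5961) = 2.476
Loading dose = maintenance dose × R = 207 × 2.476 ≈ 513 mg

513 mg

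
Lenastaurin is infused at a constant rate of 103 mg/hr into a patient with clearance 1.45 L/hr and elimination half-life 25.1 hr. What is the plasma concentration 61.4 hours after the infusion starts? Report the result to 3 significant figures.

Css = rate / CL = 103 / 1.45 = 71.03 µg/mL
k = ln 2 / 25.1 = 0.02762 hr⁻¹
C(t) = Css (1 − e^(−kt)) = 71.03 × (1 − e^(−1.696)) = 71.03 × 0.8165 ≈ 58.0 µg/mL

58.0 µg/mL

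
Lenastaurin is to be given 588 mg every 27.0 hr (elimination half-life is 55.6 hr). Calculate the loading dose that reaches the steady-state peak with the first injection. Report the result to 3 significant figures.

k = ln 2 / 55.6 = 0.01247 hr⁻¹
Accumulation ratio R = 1 / (1 − e^(−kτ)) = 1 / (1 − e^(−0.01247×27.0)) = 1 / (1 − 0.7142) = 3.499
Loading dose = maintenance dose × R = 588 × 3.499 ≈ 2060 mg

2060 mg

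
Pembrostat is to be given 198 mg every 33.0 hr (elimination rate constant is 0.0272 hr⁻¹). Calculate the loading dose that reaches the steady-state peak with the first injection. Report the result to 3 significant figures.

334 mg

Accumulation ratio R = 1 / (1 − e^(−kτ)) = 1 / (1 − e^(−0.02720×33.0)) = 1 / (1 − 0.4075) = 1.688
Loading dose = maintenance dose × R = 198 × 1.688 ≈ 334 mg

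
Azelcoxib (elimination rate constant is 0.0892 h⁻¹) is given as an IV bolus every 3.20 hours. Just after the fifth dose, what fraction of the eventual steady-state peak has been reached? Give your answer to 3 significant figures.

f_n = 1 − e^(−nkτ) = 1 − e^(−5 × 0.08920 × 3.20) = 1 − e^(−1.427) = 1 − 0.2400 ≈ 0.760

0.760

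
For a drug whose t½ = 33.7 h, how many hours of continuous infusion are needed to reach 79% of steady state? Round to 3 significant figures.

k = ln 2 / 33.7 = 0.02057 h⁻¹
f = 1 − e^(−kt)  ⇒  t = −ln(1 − f) / k
t = −ln(1 − 0.79) / 0.02057 = 1.561 / 0.02057 ≈ 75.9 hours

75.9 hours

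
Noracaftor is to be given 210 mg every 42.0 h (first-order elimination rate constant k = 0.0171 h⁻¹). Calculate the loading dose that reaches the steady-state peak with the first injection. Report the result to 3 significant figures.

Accumulation ratio R = 1 / (1 − e^(−kτ)) = 1 / (1 − e^(−0.01710×42.0)) = 1 / (1 − 0.4876) = 1.952
Loading dose = maintenance dose × R = 210 × 1.952 ≈ 410 mg

410 mg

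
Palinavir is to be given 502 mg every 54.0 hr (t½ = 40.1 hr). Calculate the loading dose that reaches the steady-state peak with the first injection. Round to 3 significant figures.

827 mg

k = ln 2 / 40.1 = 0.01729 hr⁻¹
Accumulation ratio R = 1 / (1 − e^(−kτ)) = 1 / (1 − e^(−0.01729×54.0)) = 1 / (1 − 0.3932) = 1.648
Loading dose = maintenance dose × R = 502 × 1.648 ≈ 827 mg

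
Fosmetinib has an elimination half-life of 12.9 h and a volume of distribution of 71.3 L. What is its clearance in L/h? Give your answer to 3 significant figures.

k = ln 2 / t½ = ln 2 / 12.9 = 0.05373 h⁻¹
CL = k · V = 0.05373 × 71.3 ≈ 3.83 L/h

3.83 L/h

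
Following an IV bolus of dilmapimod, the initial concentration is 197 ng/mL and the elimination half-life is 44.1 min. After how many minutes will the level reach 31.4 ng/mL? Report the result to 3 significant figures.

k = ln 2 / 44.1 = 0.01572 min⁻¹
C(t) = C₀ e^(−kt)  ⇒  t = ln(C₀/C) / k
t = ln(197/31.4) / 0.01572 = 1.836 / 0.01572 ≈ 117 minutes

117 minutes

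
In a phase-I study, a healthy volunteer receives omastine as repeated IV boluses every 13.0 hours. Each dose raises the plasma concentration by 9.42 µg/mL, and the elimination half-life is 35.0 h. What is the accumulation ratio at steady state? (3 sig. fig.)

4.41

k = ln 2 / 35.0 = 0.01980 h⁻¹
Fraction remaining after one interval: e^(−kτ) = e^(−0.01980 × 13.0) = 0.7730
R = 1 / (1 − 0.7730) = 1 / 0.2270 ≈ 4.41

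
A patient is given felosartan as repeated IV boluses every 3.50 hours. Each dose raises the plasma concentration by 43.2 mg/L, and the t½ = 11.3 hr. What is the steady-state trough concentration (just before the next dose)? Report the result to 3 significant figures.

180 mg/L

k = ln 2 / 11.3 = 0.06134 hr⁻¹
Fraction remaining after one interval: e^(−kτ) = e^(−0.06134 × 3.50) = 0.8068
R = 1 / (1 − 0.8068) = 5.176
Css,max = 43.2 × 5.176 = 223.6 mg/L
Css,min = Css,max × e^(−kτ) = 223.6 × 0.8068 ≈ 180 mg/L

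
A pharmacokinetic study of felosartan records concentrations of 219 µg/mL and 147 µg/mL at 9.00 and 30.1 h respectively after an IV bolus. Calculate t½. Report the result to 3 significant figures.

k = ln(C₁/C₂) / (t₂ − t₁) = ln(219/147) / (30.1 − 9.00)
  = 0.3986 / 21.10 = 0.01889 h⁻¹
t½ = ln 2 / k = ln 2 / 0.01889 ≈ 36.7 hours

36.7 hours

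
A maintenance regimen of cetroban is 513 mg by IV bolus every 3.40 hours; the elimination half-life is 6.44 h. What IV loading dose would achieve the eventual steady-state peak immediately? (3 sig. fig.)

k = ln 2 / 6.44 = 0.1076 h⁻¹
Accumulation ratio R = 1 / (1 − e^(−kτ)) = 1 / (1 − e^(−0.1076×3.40)) = 1 / (1 − 0.6935) = 3.263
Loading dose = maintenance dose × R = 513 × 3.263 ≈ 1670 mg

1670 mg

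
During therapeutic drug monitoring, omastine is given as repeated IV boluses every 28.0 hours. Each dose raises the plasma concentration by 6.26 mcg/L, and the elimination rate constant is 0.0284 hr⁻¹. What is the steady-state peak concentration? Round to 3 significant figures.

11.4 mcg/L

Fraction remaining after one interval: e^(−kτ) = e^(−0.02840 × 28.0) = 0.4515
R = 1 / (1 − 0.4515) = 1.823
Css,max = 6.26 × 1.823 ≈ 11.4 mcg/L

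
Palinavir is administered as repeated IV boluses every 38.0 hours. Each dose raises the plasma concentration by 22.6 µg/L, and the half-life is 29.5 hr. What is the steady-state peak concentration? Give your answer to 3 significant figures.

k = ln 2 / 29.5 = 0.02350 hr⁻¹
Fraction remaining after one interval: e^(−kτ) = e^(−0.02350 × 38.0) = 0.4095
R = 1 / (1 − 0.4095) = 1.693
Css,max = 22.6 × 1.693 ≈ 38.3 µg/L

38.3 µg/L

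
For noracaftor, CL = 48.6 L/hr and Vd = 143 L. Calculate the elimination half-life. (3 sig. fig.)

2.04 hours

k = CL / V = 48.6 / 143 = 0.3399 hr⁻¹
t½ = ln 2 / k = ln 2 / 0.3399 ≈ 2.04 hours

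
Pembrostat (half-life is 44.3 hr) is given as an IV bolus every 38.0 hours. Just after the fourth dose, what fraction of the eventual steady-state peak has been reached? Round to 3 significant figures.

k = ln 2 / 44.3 = 0.01565 hr⁻¹
f_n = 1 − e^(−nkτ) = 1 − e^(−4 × 0.01565 × 38.0) = 1 − e^(−2.378) = 1 − 0.09271 ≈ 0.907

0.907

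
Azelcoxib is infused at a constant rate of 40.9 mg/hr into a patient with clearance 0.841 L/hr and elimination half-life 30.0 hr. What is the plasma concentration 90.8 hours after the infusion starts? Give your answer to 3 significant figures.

Css = rate / CL = 40.9 / 0.841 = 48.63 mg/L
k = ln 2 / 30.0 = 0.02310 hr⁻¹
C(t) = Css (1 − e^(−kt)) = 48.63 × (1 − e^(−2.098)) = 48.63 × 0.8773 ≈ 42.7 mg/L

42.7 mg/L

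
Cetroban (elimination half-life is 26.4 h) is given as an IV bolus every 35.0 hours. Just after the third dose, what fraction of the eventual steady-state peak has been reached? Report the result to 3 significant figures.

k = ln 2 / 26.4 = 0.02626 h⁻¹
f_n = 1 − e^(−nkτ) = 1 − e^(−3 × 0.02626 × 35.0) = 1 − e^(−2.757) = 1 − 0.06349 ≈ 0.937

0.937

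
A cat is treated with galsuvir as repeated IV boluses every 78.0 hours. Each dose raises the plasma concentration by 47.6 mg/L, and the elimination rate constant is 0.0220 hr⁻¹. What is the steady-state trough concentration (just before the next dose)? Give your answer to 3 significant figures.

Fraction remaining after one interval: e^(−kτ) = e^(−0.02200 × 78.0) = 0.1798
R = 1 / (1 − 0.1798) = 1.219
Css,max = 47.6 × 1.219 = 58.03 mg/L
Css,min = Css,max × e^(−kτ) = 58.03 × 0.1798 ≈ 10.4 mg/L

10.4 mg/L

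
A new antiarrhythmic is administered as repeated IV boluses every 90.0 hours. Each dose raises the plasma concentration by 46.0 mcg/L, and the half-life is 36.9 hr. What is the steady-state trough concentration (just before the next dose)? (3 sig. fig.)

k = ln 2 / 36.9 = 0.01878 hr⁻¹
Fraction remaining after one interval: e^(−kτ) = e^(−0.01878 × 90.0) = 0.1844
R = 1 / (1 − 0.1844) = 1.226
Css,max = 46.0 × 1.226 = 56.40 mcg/L
Css,min = Css,max × e^(−kτ) = 56.40 × 0.1844 ≈ 10.4 mcg/L

10.4 mcg/L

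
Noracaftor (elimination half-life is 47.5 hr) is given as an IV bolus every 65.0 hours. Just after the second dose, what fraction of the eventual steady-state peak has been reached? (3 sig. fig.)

0.850

k = ln 2 / 47.5 = 0.01459 hr⁻¹
f_n = 1 − e^(−nkτ) = 1 − e^(−2 × 0.01459 × 65.0) = 1 − e^(−1.897) = 1 − 0.1500 ≈ 0.850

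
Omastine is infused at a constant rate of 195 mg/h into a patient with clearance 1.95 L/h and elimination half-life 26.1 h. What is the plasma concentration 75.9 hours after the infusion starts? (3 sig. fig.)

Css = rate / CL = 195 / 1.95 = 100.0 mg/L
k = ln 2 / 26.1 = 0.02656 h⁻¹
C(t) = Css (1 − e^(−kt)) = 100.0 × (1 − e^(−2.016)) = 100.0 × 0.8668 ≈ 86.7 mg/L

86.7 mg/L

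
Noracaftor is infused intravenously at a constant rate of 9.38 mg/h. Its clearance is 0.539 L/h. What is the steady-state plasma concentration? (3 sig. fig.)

Css = infusion rate / CL = 9.38 / 0.539 ≈ 17.4 mg/L

17.4 mg/L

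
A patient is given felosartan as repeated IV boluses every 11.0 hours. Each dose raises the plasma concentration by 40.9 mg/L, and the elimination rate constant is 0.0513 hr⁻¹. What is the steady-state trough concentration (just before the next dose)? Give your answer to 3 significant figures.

53.9 mg/L

Fraction remaining after one interval: e^(−kτ) = e^(−0.05130 × 11.0) = 0.5688
R = 1 / (1 − 0.5688) = 2.319
Css,max = 40.9 × 2.319 = 94.84 mg/L
Css,min = Css,max × e^(−kτ) = 94.84 × 0.5688 ≈ 53.9 mg/L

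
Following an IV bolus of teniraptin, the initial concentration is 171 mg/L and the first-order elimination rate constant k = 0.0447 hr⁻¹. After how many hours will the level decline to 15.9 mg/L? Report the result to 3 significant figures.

53.1 hours

C(t) = C₀ e^(−kt)  ⇒  t = ln(C₀/C) / k
t = ln(171/15.9) / 0.04470 = 2.375 / 0.04470 ≈ 53.1 hours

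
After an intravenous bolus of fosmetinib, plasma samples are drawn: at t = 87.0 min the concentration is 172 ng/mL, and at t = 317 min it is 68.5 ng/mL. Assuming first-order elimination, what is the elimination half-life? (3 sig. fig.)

k = ln(C₁/C₂) / (t₂ − t₁) = ln(172/68.5) / (317 − 87.0)
  = 0.9207 / 230.0 = 0.004003 min⁻¹
t½ = ln 2 / k = ln 2 / 0.004003 ≈ 173 minutes

173 minutes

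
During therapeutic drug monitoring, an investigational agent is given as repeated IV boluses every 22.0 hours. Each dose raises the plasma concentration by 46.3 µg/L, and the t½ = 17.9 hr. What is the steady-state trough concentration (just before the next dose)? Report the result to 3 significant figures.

k = ln 2 / 17.9 = 0.03872 hr⁻¹
Fraction remaining after one interval: e^(−kτ) = e^(−0.03872 × 22.0) = 0.4266
R = 1 / (1 − 0.4266) = 1.744
Css,max = 46.3 × 1.744 = 80.75 µg/L
Css,min = Css,max × e^(−kτ) = 80.75 × 0.4266 ≈ 34.4 µg/L

34.4 µg/L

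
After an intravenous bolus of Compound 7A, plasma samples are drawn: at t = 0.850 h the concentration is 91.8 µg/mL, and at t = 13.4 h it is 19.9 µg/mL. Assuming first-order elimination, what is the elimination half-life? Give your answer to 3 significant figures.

5.69 hours

k = ln(C₁/C₂) / (t₂ − t₁) = ln(91.8/19.9) / (13.4 − 0.850)
  = 1.529 / 12.55 = 0.1218 h⁻¹
t½ = ln 2 / k = ln 2 / 0.1218 ≈ 5.69 hours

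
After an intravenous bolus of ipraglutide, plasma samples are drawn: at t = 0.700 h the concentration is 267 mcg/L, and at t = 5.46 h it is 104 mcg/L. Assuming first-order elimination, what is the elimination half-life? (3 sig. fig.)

k = ln(C₁/C₂) / (t₂ − t₁) = ln(267/104) / (5.46 − 0.700)
  = 0.9429 / 4.760 = 0.1981 h⁻¹
t½ = ln 2 / k = ln 2 / 0.1981 ≈ 3.50 hours

3.50 hours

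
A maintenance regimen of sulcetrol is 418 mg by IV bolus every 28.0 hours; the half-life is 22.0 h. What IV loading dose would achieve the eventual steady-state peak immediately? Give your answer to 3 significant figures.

713 mg

k = ln 2 / 22.0 = 0.03151 h⁻¹
Accumulation ratio R = 1 / (1 − e^(−kτ)) = 1 / (1 − e^(−0.03151×28.0)) = 1 / (1 − 0.4139) = 1.706
Loading dose = maintenance dose × R = 418 × 1.706 ≈ 713 mg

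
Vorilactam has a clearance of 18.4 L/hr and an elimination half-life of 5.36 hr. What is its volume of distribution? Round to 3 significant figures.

142 L

k = ln 2 / t½ = ln 2 / 5.36 = 0.1293 hr⁻¹
V = CL / k = 18.4 / 0.1293 ≈ 142 L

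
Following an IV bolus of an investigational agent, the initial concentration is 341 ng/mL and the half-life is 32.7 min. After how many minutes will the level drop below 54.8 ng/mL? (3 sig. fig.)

86.2 minutes

k = ln 2 / 32.7 = 0.02120 min⁻¹
C(t) = C₀ e^(−kt)  ⇒  t = ln(C₀/C) / k
t = ln(341/54.8) / 0.02120 = 1.828 / 0.02120 ≈ 86.2 minutes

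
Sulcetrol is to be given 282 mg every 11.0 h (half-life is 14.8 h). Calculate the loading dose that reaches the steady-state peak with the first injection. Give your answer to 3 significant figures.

700 mg

k = ln 2 / 14.8 = 0.04683 h⁻¹
Accumulation ratio R = 1 / (1 − e^(−kτ)) = 1 / (1 − e^(−0.04683×11.0)) = 1 / (1 − 0.5974) = 2.484
Loading dose = maintenance dose × R = 282 × 2.484 ≈ 700 mg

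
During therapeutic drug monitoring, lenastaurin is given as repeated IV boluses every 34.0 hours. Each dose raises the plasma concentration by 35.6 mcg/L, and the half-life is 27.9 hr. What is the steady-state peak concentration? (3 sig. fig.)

k = ln 2 / 27.9 = 0.02484 hr⁻¹
Fraction remaining after one interval: e^(−kτ) = e^(−0.02484 × 34.0) = 0.4297
R = 1 / (1 − 0.4297) = 1.753
Css,max = 35.6 × 1.753 ≈ 62.4 mcg/L

62.4 mcg/L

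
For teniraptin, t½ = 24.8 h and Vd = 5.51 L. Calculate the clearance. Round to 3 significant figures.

0.154 L/h

k = ln 2 / t½ = ln 2 / 24.8 = 0.02795 h⁻¹
CL = k · V = 0.02795 × 5.51 ≈ 0.154 L/h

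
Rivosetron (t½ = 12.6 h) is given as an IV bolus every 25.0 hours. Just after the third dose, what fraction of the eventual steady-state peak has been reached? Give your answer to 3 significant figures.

k = ln 2 / 12.6 = 0.05501 h⁻¹
f_n = 1 − e^(−nkτ) = 1 − e^(−3 × 0.05501 × 25.0) = 1 − e^(−4.126) = 1 − 0.01615 ≈ 0.984

0.984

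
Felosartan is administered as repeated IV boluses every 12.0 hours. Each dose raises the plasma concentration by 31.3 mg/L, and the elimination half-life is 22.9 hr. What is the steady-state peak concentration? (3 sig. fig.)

103 mg/L

k = ln 2 / 22.9 = 0.03027 hr⁻¹
Fraction remaining after one interval: e^(−kτ) = e^(−0.03027 × 12.0) = 0.6954
R = 1 / (1 − 0.6954) = 3.283
Css,max = 31.3 × 3.283 ≈ 103 mg/L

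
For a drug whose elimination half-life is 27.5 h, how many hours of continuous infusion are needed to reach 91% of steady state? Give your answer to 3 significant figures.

k = ln 2 / 27.5 = 0.02521 h⁻¹
f = 1 − e^(−kt)  ⇒  t = −ln(1 − f) / k
t = −ln(1 − 0.91) / 0.02521 = 2.408 / 0.02521 ≈ 95.5 hours

95.5 hours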